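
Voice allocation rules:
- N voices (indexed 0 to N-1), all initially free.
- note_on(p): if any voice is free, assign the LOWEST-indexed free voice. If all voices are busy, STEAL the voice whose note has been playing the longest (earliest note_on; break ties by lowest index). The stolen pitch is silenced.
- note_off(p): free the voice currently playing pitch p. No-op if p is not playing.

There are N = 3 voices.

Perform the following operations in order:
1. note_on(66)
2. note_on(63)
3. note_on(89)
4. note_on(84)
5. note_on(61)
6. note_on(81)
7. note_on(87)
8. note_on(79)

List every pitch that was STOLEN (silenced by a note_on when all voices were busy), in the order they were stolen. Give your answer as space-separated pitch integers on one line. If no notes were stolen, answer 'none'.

Answer: 66 63 89 84 61

Derivation:
Op 1: note_on(66): voice 0 is free -> assigned | voices=[66 - -]
Op 2: note_on(63): voice 1 is free -> assigned | voices=[66 63 -]
Op 3: note_on(89): voice 2 is free -> assigned | voices=[66 63 89]
Op 4: note_on(84): all voices busy, STEAL voice 0 (pitch 66, oldest) -> assign | voices=[84 63 89]
Op 5: note_on(61): all voices busy, STEAL voice 1 (pitch 63, oldest) -> assign | voices=[84 61 89]
Op 6: note_on(81): all voices busy, STEAL voice 2 (pitch 89, oldest) -> assign | voices=[84 61 81]
Op 7: note_on(87): all voices busy, STEAL voice 0 (pitch 84, oldest) -> assign | voices=[87 61 81]
Op 8: note_on(79): all voices busy, STEAL voice 1 (pitch 61, oldest) -> assign | voices=[87 79 81]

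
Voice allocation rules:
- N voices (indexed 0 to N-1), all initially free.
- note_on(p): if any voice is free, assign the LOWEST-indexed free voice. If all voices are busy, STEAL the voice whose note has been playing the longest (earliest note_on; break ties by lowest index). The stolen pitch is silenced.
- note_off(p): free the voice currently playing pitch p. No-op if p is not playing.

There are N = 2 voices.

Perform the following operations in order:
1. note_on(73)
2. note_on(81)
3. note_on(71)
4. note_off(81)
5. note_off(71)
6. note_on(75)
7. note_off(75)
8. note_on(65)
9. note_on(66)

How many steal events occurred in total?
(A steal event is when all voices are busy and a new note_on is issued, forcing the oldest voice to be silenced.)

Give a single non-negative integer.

Op 1: note_on(73): voice 0 is free -> assigned | voices=[73 -]
Op 2: note_on(81): voice 1 is free -> assigned | voices=[73 81]
Op 3: note_on(71): all voices busy, STEAL voice 0 (pitch 73, oldest) -> assign | voices=[71 81]
Op 4: note_off(81): free voice 1 | voices=[71 -]
Op 5: note_off(71): free voice 0 | voices=[- -]
Op 6: note_on(75): voice 0 is free -> assigned | voices=[75 -]
Op 7: note_off(75): free voice 0 | voices=[- -]
Op 8: note_on(65): voice 0 is free -> assigned | voices=[65 -]
Op 9: note_on(66): voice 1 is free -> assigned | voices=[65 66]

Answer: 1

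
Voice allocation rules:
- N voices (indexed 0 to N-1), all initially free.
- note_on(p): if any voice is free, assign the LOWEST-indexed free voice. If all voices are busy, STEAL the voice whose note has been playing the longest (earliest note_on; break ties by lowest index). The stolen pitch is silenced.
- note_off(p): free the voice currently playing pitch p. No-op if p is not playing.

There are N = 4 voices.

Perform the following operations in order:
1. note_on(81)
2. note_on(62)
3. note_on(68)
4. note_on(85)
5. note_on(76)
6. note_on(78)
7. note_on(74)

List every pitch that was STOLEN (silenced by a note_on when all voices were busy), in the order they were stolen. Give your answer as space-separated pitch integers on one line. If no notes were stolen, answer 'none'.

Op 1: note_on(81): voice 0 is free -> assigned | voices=[81 - - -]
Op 2: note_on(62): voice 1 is free -> assigned | voices=[81 62 - -]
Op 3: note_on(68): voice 2 is free -> assigned | voices=[81 62 68 -]
Op 4: note_on(85): voice 3 is free -> assigned | voices=[81 62 68 85]
Op 5: note_on(76): all voices busy, STEAL voice 0 (pitch 81, oldest) -> assign | voices=[76 62 68 85]
Op 6: note_on(78): all voices busy, STEAL voice 1 (pitch 62, oldest) -> assign | voices=[76 78 68 85]
Op 7: note_on(74): all voices busy, STEAL voice 2 (pitch 68, oldest) -> assign | voices=[76 78 74 85]

Answer: 81 62 68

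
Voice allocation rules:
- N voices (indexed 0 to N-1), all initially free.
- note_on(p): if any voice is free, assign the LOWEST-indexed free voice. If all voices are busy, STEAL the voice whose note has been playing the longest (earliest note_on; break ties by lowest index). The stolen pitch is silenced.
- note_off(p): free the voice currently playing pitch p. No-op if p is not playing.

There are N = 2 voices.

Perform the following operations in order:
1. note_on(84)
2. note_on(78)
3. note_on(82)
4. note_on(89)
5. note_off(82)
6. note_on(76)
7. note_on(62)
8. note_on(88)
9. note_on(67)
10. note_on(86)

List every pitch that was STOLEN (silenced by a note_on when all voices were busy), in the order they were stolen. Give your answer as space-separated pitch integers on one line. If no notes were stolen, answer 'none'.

Op 1: note_on(84): voice 0 is free -> assigned | voices=[84 -]
Op 2: note_on(78): voice 1 is free -> assigned | voices=[84 78]
Op 3: note_on(82): all voices busy, STEAL voice 0 (pitch 84, oldest) -> assign | voices=[82 78]
Op 4: note_on(89): all voices busy, STEAL voice 1 (pitch 78, oldest) -> assign | voices=[82 89]
Op 5: note_off(82): free voice 0 | voices=[- 89]
Op 6: note_on(76): voice 0 is free -> assigned | voices=[76 89]
Op 7: note_on(62): all voices busy, STEAL voice 1 (pitch 89, oldest) -> assign | voices=[76 62]
Op 8: note_on(88): all voices busy, STEAL voice 0 (pitch 76, oldest) -> assign | voices=[88 62]
Op 9: note_on(67): all voices busy, STEAL voice 1 (pitch 62, oldest) -> assign | voices=[88 67]
Op 10: note_on(86): all voices busy, STEAL voice 0 (pitch 88, oldest) -> assign | voices=[86 67]

Answer: 84 78 89 76 62 88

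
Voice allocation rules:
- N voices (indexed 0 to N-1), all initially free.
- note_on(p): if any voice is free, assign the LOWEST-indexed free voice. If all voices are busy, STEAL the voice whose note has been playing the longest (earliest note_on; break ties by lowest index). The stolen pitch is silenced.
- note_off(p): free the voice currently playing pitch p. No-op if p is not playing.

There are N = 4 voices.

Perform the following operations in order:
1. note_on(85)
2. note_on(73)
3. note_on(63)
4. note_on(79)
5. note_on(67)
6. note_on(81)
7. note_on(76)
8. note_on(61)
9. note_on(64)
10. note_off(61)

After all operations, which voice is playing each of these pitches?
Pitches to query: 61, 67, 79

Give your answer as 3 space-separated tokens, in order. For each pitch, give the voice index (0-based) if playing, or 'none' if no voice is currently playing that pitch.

Op 1: note_on(85): voice 0 is free -> assigned | voices=[85 - - -]
Op 2: note_on(73): voice 1 is free -> assigned | voices=[85 73 - -]
Op 3: note_on(63): voice 2 is free -> assigned | voices=[85 73 63 -]
Op 4: note_on(79): voice 3 is free -> assigned | voices=[85 73 63 79]
Op 5: note_on(67): all voices busy, STEAL voice 0 (pitch 85, oldest) -> assign | voices=[67 73 63 79]
Op 6: note_on(81): all voices busy, STEAL voice 1 (pitch 73, oldest) -> assign | voices=[67 81 63 79]
Op 7: note_on(76): all voices busy, STEAL voice 2 (pitch 63, oldest) -> assign | voices=[67 81 76 79]
Op 8: note_on(61): all voices busy, STEAL voice 3 (pitch 79, oldest) -> assign | voices=[67 81 76 61]
Op 9: note_on(64): all voices busy, STEAL voice 0 (pitch 67, oldest) -> assign | voices=[64 81 76 61]
Op 10: note_off(61): free voice 3 | voices=[64 81 76 -]

Answer: none none none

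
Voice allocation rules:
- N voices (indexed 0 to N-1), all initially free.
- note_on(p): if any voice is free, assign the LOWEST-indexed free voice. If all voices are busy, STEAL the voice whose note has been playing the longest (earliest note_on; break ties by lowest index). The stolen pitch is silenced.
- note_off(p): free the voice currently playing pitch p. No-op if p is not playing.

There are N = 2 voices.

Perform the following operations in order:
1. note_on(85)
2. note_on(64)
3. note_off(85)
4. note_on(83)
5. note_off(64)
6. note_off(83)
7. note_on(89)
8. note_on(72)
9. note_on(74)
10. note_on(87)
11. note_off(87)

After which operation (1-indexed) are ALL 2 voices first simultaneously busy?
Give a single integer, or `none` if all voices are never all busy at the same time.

Op 1: note_on(85): voice 0 is free -> assigned | voices=[85 -]
Op 2: note_on(64): voice 1 is free -> assigned | voices=[85 64]
Op 3: note_off(85): free voice 0 | voices=[- 64]
Op 4: note_on(83): voice 0 is free -> assigned | voices=[83 64]
Op 5: note_off(64): free voice 1 | voices=[83 -]
Op 6: note_off(83): free voice 0 | voices=[- -]
Op 7: note_on(89): voice 0 is free -> assigned | voices=[89 -]
Op 8: note_on(72): voice 1 is free -> assigned | voices=[89 72]
Op 9: note_on(74): all voices busy, STEAL voice 0 (pitch 89, oldest) -> assign | voices=[74 72]
Op 10: note_on(87): all voices busy, STEAL voice 1 (pitch 72, oldest) -> assign | voices=[74 87]
Op 11: note_off(87): free voice 1 | voices=[74 -]

Answer: 2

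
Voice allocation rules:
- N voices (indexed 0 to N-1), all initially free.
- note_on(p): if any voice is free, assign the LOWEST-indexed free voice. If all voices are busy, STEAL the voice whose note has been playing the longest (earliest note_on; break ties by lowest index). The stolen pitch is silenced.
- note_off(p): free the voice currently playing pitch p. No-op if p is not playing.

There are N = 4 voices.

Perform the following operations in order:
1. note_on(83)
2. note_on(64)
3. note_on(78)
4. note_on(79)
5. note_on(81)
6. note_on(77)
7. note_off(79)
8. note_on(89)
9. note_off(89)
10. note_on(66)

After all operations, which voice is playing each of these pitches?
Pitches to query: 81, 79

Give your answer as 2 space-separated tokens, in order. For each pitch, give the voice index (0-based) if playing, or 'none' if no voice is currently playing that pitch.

Answer: 0 none

Derivation:
Op 1: note_on(83): voice 0 is free -> assigned | voices=[83 - - -]
Op 2: note_on(64): voice 1 is free -> assigned | voices=[83 64 - -]
Op 3: note_on(78): voice 2 is free -> assigned | voices=[83 64 78 -]
Op 4: note_on(79): voice 3 is free -> assigned | voices=[83 64 78 79]
Op 5: note_on(81): all voices busy, STEAL voice 0 (pitch 83, oldest) -> assign | voices=[81 64 78 79]
Op 6: note_on(77): all voices busy, STEAL voice 1 (pitch 64, oldest) -> assign | voices=[81 77 78 79]
Op 7: note_off(79): free voice 3 | voices=[81 77 78 -]
Op 8: note_on(89): voice 3 is free -> assigned | voices=[81 77 78 89]
Op 9: note_off(89): free voice 3 | voices=[81 77 78 -]
Op 10: note_on(66): voice 3 is free -> assigned | voices=[81 77 78 66]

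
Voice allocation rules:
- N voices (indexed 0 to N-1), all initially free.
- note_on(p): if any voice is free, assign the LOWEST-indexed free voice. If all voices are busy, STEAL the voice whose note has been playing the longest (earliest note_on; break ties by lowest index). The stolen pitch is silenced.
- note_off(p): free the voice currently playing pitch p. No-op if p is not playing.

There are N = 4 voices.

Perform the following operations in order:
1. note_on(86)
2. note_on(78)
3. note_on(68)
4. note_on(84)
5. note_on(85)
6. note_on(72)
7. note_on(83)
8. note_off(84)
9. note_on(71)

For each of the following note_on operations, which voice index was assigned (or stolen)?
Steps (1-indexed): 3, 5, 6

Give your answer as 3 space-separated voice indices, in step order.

Op 1: note_on(86): voice 0 is free -> assigned | voices=[86 - - -]
Op 2: note_on(78): voice 1 is free -> assigned | voices=[86 78 - -]
Op 3: note_on(68): voice 2 is free -> assigned | voices=[86 78 68 -]
Op 4: note_on(84): voice 3 is free -> assigned | voices=[86 78 68 84]
Op 5: note_on(85): all voices busy, STEAL voice 0 (pitch 86, oldest) -> assign | voices=[85 78 68 84]
Op 6: note_on(72): all voices busy, STEAL voice 1 (pitch 78, oldest) -> assign | voices=[85 72 68 84]
Op 7: note_on(83): all voices busy, STEAL voice 2 (pitch 68, oldest) -> assign | voices=[85 72 83 84]
Op 8: note_off(84): free voice 3 | voices=[85 72 83 -]
Op 9: note_on(71): voice 3 is free -> assigned | voices=[85 72 83 71]

Answer: 2 0 1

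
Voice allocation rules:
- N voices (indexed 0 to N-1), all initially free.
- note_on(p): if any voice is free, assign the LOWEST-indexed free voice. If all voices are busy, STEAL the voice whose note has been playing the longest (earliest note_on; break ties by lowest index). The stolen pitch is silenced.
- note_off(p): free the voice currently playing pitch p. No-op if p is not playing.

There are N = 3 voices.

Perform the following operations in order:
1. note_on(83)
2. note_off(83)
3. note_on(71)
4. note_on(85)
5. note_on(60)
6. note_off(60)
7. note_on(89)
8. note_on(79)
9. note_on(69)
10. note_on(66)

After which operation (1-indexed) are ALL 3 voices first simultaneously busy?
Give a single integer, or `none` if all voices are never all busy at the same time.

Op 1: note_on(83): voice 0 is free -> assigned | voices=[83 - -]
Op 2: note_off(83): free voice 0 | voices=[- - -]
Op 3: note_on(71): voice 0 is free -> assigned | voices=[71 - -]
Op 4: note_on(85): voice 1 is free -> assigned | voices=[71 85 -]
Op 5: note_on(60): voice 2 is free -> assigned | voices=[71 85 60]
Op 6: note_off(60): free voice 2 | voices=[71 85 -]
Op 7: note_on(89): voice 2 is free -> assigned | voices=[71 85 89]
Op 8: note_on(79): all voices busy, STEAL voice 0 (pitch 71, oldest) -> assign | voices=[79 85 89]
Op 9: note_on(69): all voices busy, STEAL voice 1 (pitch 85, oldest) -> assign | voices=[79 69 89]
Op 10: note_on(66): all voices busy, STEAL voice 2 (pitch 89, oldest) -> assign | voices=[79 69 66]

Answer: 5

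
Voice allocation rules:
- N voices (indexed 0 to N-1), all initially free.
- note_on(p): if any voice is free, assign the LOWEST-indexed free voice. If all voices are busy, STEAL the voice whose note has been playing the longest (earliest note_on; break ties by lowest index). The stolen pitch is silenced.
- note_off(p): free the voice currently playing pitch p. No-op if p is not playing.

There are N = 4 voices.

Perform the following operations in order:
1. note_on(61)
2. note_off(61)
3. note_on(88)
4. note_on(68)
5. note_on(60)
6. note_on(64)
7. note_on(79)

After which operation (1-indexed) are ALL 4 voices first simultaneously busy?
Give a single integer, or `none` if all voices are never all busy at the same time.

Answer: 6

Derivation:
Op 1: note_on(61): voice 0 is free -> assigned | voices=[61 - - -]
Op 2: note_off(61): free voice 0 | voices=[- - - -]
Op 3: note_on(88): voice 0 is free -> assigned | voices=[88 - - -]
Op 4: note_on(68): voice 1 is free -> assigned | voices=[88 68 - -]
Op 5: note_on(60): voice 2 is free -> assigned | voices=[88 68 60 -]
Op 6: note_on(64): voice 3 is free -> assigned | voices=[88 68 60 64]
Op 7: note_on(79): all voices busy, STEAL voice 0 (pitch 88, oldest) -> assign | voices=[79 68 60 64]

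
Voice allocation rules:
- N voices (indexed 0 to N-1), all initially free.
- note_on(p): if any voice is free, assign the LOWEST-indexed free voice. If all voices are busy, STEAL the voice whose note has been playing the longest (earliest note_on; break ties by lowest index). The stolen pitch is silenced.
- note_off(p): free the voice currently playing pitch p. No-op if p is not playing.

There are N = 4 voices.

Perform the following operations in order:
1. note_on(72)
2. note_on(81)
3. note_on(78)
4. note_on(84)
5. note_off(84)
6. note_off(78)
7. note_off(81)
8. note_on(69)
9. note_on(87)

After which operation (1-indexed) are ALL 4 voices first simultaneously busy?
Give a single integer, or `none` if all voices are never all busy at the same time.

Op 1: note_on(72): voice 0 is free -> assigned | voices=[72 - - -]
Op 2: note_on(81): voice 1 is free -> assigned | voices=[72 81 - -]
Op 3: note_on(78): voice 2 is free -> assigned | voices=[72 81 78 -]
Op 4: note_on(84): voice 3 is free -> assigned | voices=[72 81 78 84]
Op 5: note_off(84): free voice 3 | voices=[72 81 78 -]
Op 6: note_off(78): free voice 2 | voices=[72 81 - -]
Op 7: note_off(81): free voice 1 | voices=[72 - - -]
Op 8: note_on(69): voice 1 is free -> assigned | voices=[72 69 - -]
Op 9: note_on(87): voice 2 is free -> assigned | voices=[72 69 87 -]

Answer: 4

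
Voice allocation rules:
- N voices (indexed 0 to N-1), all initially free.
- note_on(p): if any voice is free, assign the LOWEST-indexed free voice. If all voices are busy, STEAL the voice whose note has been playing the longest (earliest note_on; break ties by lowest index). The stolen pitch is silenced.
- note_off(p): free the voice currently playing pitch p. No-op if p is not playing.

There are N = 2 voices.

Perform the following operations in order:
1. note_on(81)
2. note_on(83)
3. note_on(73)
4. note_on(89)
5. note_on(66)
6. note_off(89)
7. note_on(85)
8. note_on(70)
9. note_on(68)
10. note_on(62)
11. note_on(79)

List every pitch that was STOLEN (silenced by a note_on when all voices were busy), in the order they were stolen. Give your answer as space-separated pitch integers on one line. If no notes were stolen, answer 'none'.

Op 1: note_on(81): voice 0 is free -> assigned | voices=[81 -]
Op 2: note_on(83): voice 1 is free -> assigned | voices=[81 83]
Op 3: note_on(73): all voices busy, STEAL voice 0 (pitch 81, oldest) -> assign | voices=[73 83]
Op 4: note_on(89): all voices busy, STEAL voice 1 (pitch 83, oldest) -> assign | voices=[73 89]
Op 5: note_on(66): all voices busy, STEAL voice 0 (pitch 73, oldest) -> assign | voices=[66 89]
Op 6: note_off(89): free voice 1 | voices=[66 -]
Op 7: note_on(85): voice 1 is free -> assigned | voices=[66 85]
Op 8: note_on(70): all voices busy, STEAL voice 0 (pitch 66, oldest) -> assign | voices=[70 85]
Op 9: note_on(68): all voices busy, STEAL voice 1 (pitch 85, oldest) -> assign | voices=[70 68]
Op 10: note_on(62): all voices busy, STEAL voice 0 (pitch 70, oldest) -> assign | voices=[62 68]
Op 11: note_on(79): all voices busy, STEAL voice 1 (pitch 68, oldest) -> assign | voices=[62 79]

Answer: 81 83 73 66 85 70 68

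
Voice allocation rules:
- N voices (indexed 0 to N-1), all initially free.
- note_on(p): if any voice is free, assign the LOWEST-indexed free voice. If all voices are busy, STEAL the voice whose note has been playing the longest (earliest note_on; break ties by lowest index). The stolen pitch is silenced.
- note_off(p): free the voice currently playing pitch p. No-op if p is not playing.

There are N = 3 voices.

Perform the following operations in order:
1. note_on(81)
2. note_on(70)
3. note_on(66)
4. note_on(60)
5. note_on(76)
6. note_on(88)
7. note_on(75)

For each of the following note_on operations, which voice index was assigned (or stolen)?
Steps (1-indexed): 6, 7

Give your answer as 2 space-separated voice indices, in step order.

Answer: 2 0

Derivation:
Op 1: note_on(81): voice 0 is free -> assigned | voices=[81 - -]
Op 2: note_on(70): voice 1 is free -> assigned | voices=[81 70 -]
Op 3: note_on(66): voice 2 is free -> assigned | voices=[81 70 66]
Op 4: note_on(60): all voices busy, STEAL voice 0 (pitch 81, oldest) -> assign | voices=[60 70 66]
Op 5: note_on(76): all voices busy, STEAL voice 1 (pitch 70, oldest) -> assign | voices=[60 76 66]
Op 6: note_on(88): all voices busy, STEAL voice 2 (pitch 66, oldest) -> assign | voices=[60 76 88]
Op 7: note_on(75): all voices busy, STEAL voice 0 (pitch 60, oldest) -> assign | voices=[75 76 88]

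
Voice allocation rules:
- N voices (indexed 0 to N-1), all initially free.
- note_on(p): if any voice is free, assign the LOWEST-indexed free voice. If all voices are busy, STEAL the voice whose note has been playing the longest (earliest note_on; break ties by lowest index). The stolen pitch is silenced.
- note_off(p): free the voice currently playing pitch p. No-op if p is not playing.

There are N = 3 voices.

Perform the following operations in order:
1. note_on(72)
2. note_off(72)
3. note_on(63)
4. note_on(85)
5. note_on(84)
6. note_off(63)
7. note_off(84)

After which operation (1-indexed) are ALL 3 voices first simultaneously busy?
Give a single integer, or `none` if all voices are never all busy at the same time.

Answer: 5

Derivation:
Op 1: note_on(72): voice 0 is free -> assigned | voices=[72 - -]
Op 2: note_off(72): free voice 0 | voices=[- - -]
Op 3: note_on(63): voice 0 is free -> assigned | voices=[63 - -]
Op 4: note_on(85): voice 1 is free -> assigned | voices=[63 85 -]
Op 5: note_on(84): voice 2 is free -> assigned | voices=[63 85 84]
Op 6: note_off(63): free voice 0 | voices=[- 85 84]
Op 7: note_off(84): free voice 2 | voices=[- 85 -]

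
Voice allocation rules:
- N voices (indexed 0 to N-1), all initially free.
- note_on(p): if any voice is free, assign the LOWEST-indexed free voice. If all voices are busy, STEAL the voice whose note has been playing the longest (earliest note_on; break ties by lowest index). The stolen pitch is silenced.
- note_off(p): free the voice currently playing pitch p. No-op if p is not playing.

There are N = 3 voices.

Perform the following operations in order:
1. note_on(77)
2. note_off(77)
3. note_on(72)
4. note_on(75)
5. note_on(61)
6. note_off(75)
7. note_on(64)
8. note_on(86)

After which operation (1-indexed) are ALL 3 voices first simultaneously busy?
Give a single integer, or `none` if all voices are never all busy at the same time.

Answer: 5

Derivation:
Op 1: note_on(77): voice 0 is free -> assigned | voices=[77 - -]
Op 2: note_off(77): free voice 0 | voices=[- - -]
Op 3: note_on(72): voice 0 is free -> assigned | voices=[72 - -]
Op 4: note_on(75): voice 1 is free -> assigned | voices=[72 75 -]
Op 5: note_on(61): voice 2 is free -> assigned | voices=[72 75 61]
Op 6: note_off(75): free voice 1 | voices=[72 - 61]
Op 7: note_on(64): voice 1 is free -> assigned | voices=[72 64 61]
Op 8: note_on(86): all voices busy, STEAL voice 0 (pitch 72, oldest) -> assign | voices=[86 64 61]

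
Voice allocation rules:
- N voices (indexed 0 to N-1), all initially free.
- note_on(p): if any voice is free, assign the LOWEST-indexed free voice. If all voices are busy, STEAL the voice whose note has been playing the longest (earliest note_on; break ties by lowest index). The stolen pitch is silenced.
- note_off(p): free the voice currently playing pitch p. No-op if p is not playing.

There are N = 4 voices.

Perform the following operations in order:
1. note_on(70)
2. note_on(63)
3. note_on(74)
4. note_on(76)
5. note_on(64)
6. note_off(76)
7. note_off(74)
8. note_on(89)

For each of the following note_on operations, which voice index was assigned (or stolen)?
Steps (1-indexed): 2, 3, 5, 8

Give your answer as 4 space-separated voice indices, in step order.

Op 1: note_on(70): voice 0 is free -> assigned | voices=[70 - - -]
Op 2: note_on(63): voice 1 is free -> assigned | voices=[70 63 - -]
Op 3: note_on(74): voice 2 is free -> assigned | voices=[70 63 74 -]
Op 4: note_on(76): voice 3 is free -> assigned | voices=[70 63 74 76]
Op 5: note_on(64): all voices busy, STEAL voice 0 (pitch 70, oldest) -> assign | voices=[64 63 74 76]
Op 6: note_off(76): free voice 3 | voices=[64 63 74 -]
Op 7: note_off(74): free voice 2 | voices=[64 63 - -]
Op 8: note_on(89): voice 2 is free -> assigned | voices=[64 63 89 -]

Answer: 1 2 0 2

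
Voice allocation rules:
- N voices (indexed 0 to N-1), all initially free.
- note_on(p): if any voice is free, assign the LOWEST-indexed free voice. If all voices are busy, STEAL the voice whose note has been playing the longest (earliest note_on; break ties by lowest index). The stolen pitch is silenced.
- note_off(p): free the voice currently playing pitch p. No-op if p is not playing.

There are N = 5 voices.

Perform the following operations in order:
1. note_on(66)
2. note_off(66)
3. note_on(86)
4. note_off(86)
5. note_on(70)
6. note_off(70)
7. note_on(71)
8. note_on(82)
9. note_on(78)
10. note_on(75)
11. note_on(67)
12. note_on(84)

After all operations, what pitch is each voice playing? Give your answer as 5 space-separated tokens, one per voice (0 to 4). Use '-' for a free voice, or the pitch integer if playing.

Op 1: note_on(66): voice 0 is free -> assigned | voices=[66 - - - -]
Op 2: note_off(66): free voice 0 | voices=[- - - - -]
Op 3: note_on(86): voice 0 is free -> assigned | voices=[86 - - - -]
Op 4: note_off(86): free voice 0 | voices=[- - - - -]
Op 5: note_on(70): voice 0 is free -> assigned | voices=[70 - - - -]
Op 6: note_off(70): free voice 0 | voices=[- - - - -]
Op 7: note_on(71): voice 0 is free -> assigned | voices=[71 - - - -]
Op 8: note_on(82): voice 1 is free -> assigned | voices=[71 82 - - -]
Op 9: note_on(78): voice 2 is free -> assigned | voices=[71 82 78 - -]
Op 10: note_on(75): voice 3 is free -> assigned | voices=[71 82 78 75 -]
Op 11: note_on(67): voice 4 is free -> assigned | voices=[71 82 78 75 67]
Op 12: note_on(84): all voices busy, STEAL voice 0 (pitch 71, oldest) -> assign | voices=[84 82 78 75 67]

Answer: 84 82 78 75 67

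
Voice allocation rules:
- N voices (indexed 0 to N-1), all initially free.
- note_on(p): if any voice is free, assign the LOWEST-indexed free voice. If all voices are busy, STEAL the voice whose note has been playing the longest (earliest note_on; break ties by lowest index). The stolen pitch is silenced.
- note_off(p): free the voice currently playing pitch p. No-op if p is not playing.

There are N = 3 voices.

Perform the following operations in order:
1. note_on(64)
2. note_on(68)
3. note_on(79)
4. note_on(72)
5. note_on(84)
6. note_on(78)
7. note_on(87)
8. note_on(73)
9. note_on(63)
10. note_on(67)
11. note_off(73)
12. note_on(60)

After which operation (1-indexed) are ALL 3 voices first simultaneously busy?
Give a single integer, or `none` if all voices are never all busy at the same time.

Op 1: note_on(64): voice 0 is free -> assigned | voices=[64 - -]
Op 2: note_on(68): voice 1 is free -> assigned | voices=[64 68 -]
Op 3: note_on(79): voice 2 is free -> assigned | voices=[64 68 79]
Op 4: note_on(72): all voices busy, STEAL voice 0 (pitch 64, oldest) -> assign | voices=[72 68 79]
Op 5: note_on(84): all voices busy, STEAL voice 1 (pitch 68, oldest) -> assign | voices=[72 84 79]
Op 6: note_on(78): all voices busy, STEAL voice 2 (pitch 79, oldest) -> assign | voices=[72 84 78]
Op 7: note_on(87): all voices busy, STEAL voice 0 (pitch 72, oldest) -> assign | voices=[87 84 78]
Op 8: note_on(73): all voices busy, STEAL voice 1 (pitch 84, oldest) -> assign | voices=[87 73 78]
Op 9: note_on(63): all voices busy, STEAL voice 2 (pitch 78, oldest) -> assign | voices=[87 73 63]
Op 10: note_on(67): all voices busy, STEAL voice 0 (pitch 87, oldest) -> assign | voices=[67 73 63]
Op 11: note_off(73): free voice 1 | voices=[67 - 63]
Op 12: note_on(60): voice 1 is free -> assigned | voices=[67 60 63]

Answer: 3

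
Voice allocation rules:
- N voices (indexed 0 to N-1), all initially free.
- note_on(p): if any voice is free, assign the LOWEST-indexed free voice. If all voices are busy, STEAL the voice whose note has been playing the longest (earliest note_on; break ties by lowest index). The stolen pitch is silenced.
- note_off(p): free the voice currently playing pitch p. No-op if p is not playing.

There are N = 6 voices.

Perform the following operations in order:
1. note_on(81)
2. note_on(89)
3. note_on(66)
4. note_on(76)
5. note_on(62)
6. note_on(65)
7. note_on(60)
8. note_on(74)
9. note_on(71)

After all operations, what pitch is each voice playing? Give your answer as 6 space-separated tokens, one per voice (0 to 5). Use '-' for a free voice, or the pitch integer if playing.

Op 1: note_on(81): voice 0 is free -> assigned | voices=[81 - - - - -]
Op 2: note_on(89): voice 1 is free -> assigned | voices=[81 89 - - - -]
Op 3: note_on(66): voice 2 is free -> assigned | voices=[81 89 66 - - -]
Op 4: note_on(76): voice 3 is free -> assigned | voices=[81 89 66 76 - -]
Op 5: note_on(62): voice 4 is free -> assigned | voices=[81 89 66 76 62 -]
Op 6: note_on(65): voice 5 is free -> assigned | voices=[81 89 66 76 62 65]
Op 7: note_on(60): all voices busy, STEAL voice 0 (pitch 81, oldest) -> assign | voices=[60 89 66 76 62 65]
Op 8: note_on(74): all voices busy, STEAL voice 1 (pitch 89, oldest) -> assign | voices=[60 74 66 76 62 65]
Op 9: note_on(71): all voices busy, STEAL voice 2 (pitch 66, oldest) -> assign | voices=[60 74 71 76 62 65]

Answer: 60 74 71 76 62 65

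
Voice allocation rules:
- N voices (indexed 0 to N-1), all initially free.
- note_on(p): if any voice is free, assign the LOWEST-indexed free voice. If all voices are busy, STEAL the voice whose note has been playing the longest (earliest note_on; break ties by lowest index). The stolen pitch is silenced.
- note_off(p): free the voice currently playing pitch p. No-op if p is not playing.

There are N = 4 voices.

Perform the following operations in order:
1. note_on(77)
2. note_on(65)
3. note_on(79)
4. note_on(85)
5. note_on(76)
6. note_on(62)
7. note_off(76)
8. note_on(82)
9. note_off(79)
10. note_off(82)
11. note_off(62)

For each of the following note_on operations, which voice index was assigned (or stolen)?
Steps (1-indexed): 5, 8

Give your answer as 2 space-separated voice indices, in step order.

Answer: 0 0

Derivation:
Op 1: note_on(77): voice 0 is free -> assigned | voices=[77 - - -]
Op 2: note_on(65): voice 1 is free -> assigned | voices=[77 65 - -]
Op 3: note_on(79): voice 2 is free -> assigned | voices=[77 65 79 -]
Op 4: note_on(85): voice 3 is free -> assigned | voices=[77 65 79 85]
Op 5: note_on(76): all voices busy, STEAL voice 0 (pitch 77, oldest) -> assign | voices=[76 65 79 85]
Op 6: note_on(62): all voices busy, STEAL voice 1 (pitch 65, oldest) -> assign | voices=[76 62 79 85]
Op 7: note_off(76): free voice 0 | voices=[- 62 79 85]
Op 8: note_on(82): voice 0 is free -> assigned | voices=[82 62 79 85]
Op 9: note_off(79): free voice 2 | voices=[82 62 - 85]
Op 10: note_off(82): free voice 0 | voices=[- 62 - 85]
Op 11: note_off(62): free voice 1 | voices=[- - - 85]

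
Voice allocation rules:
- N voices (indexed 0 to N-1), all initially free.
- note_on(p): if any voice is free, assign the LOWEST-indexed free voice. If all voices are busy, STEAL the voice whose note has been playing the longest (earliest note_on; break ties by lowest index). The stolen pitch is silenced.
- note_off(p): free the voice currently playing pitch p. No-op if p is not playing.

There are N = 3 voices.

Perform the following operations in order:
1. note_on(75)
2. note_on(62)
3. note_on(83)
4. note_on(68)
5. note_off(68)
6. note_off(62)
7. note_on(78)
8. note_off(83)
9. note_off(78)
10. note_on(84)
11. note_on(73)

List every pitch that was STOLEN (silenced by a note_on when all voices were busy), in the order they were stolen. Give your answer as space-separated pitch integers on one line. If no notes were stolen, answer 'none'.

Op 1: note_on(75): voice 0 is free -> assigned | voices=[75 - -]
Op 2: note_on(62): voice 1 is free -> assigned | voices=[75 62 -]
Op 3: note_on(83): voice 2 is free -> assigned | voices=[75 62 83]
Op 4: note_on(68): all voices busy, STEAL voice 0 (pitch 75, oldest) -> assign | voices=[68 62 83]
Op 5: note_off(68): free voice 0 | voices=[- 62 83]
Op 6: note_off(62): free voice 1 | voices=[- - 83]
Op 7: note_on(78): voice 0 is free -> assigned | voices=[78 - 83]
Op 8: note_off(83): free voice 2 | voices=[78 - -]
Op 9: note_off(78): free voice 0 | voices=[- - -]
Op 10: note_on(84): voice 0 is free -> assigned | voices=[84 - -]
Op 11: note_on(73): voice 1 is free -> assigned | voices=[84 73 -]

Answer: 75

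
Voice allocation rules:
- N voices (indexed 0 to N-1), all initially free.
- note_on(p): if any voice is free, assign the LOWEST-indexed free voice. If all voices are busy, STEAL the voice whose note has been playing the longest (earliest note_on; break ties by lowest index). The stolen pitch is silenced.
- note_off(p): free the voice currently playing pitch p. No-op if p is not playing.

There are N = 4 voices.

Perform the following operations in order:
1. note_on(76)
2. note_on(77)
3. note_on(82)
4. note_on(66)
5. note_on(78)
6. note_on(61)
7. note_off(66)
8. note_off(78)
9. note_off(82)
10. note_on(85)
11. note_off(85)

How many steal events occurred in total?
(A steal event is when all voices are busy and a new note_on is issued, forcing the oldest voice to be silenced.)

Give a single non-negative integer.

Answer: 2

Derivation:
Op 1: note_on(76): voice 0 is free -> assigned | voices=[76 - - -]
Op 2: note_on(77): voice 1 is free -> assigned | voices=[76 77 - -]
Op 3: note_on(82): voice 2 is free -> assigned | voices=[76 77 82 -]
Op 4: note_on(66): voice 3 is free -> assigned | voices=[76 77 82 66]
Op 5: note_on(78): all voices busy, STEAL voice 0 (pitch 76, oldest) -> assign | voices=[78 77 82 66]
Op 6: note_on(61): all voices busy, STEAL voice 1 (pitch 77, oldest) -> assign | voices=[78 61 82 66]
Op 7: note_off(66): free voice 3 | voices=[78 61 82 -]
Op 8: note_off(78): free voice 0 | voices=[- 61 82 -]
Op 9: note_off(82): free voice 2 | voices=[- 61 - -]
Op 10: note_on(85): voice 0 is free -> assigned | voices=[85 61 - -]
Op 11: note_off(85): free voice 0 | voices=[- 61 - -]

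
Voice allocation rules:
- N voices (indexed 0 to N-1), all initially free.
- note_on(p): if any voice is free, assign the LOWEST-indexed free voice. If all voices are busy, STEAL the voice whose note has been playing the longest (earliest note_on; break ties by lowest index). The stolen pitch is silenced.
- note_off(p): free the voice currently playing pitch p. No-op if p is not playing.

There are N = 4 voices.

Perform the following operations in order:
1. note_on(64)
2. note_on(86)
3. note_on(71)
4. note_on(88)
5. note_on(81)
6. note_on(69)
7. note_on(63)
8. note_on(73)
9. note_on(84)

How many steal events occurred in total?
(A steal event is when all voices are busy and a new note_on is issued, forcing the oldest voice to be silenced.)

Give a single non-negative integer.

Answer: 5

Derivation:
Op 1: note_on(64): voice 0 is free -> assigned | voices=[64 - - -]
Op 2: note_on(86): voice 1 is free -> assigned | voices=[64 86 - -]
Op 3: note_on(71): voice 2 is free -> assigned | voices=[64 86 71 -]
Op 4: note_on(88): voice 3 is free -> assigned | voices=[64 86 71 88]
Op 5: note_on(81): all voices busy, STEAL voice 0 (pitch 64, oldest) -> assign | voices=[81 86 71 88]
Op 6: note_on(69): all voices busy, STEAL voice 1 (pitch 86, oldest) -> assign | voices=[81 69 71 88]
Op 7: note_on(63): all voices busy, STEAL voice 2 (pitch 71, oldest) -> assign | voices=[81 69 63 88]
Op 8: note_on(73): all voices busy, STEAL voice 3 (pitch 88, oldest) -> assign | voices=[81 69 63 73]
Op 9: note_on(84): all voices busy, STEAL voice 0 (pitch 81, oldest) -> assign | voices=[84 69 63 73]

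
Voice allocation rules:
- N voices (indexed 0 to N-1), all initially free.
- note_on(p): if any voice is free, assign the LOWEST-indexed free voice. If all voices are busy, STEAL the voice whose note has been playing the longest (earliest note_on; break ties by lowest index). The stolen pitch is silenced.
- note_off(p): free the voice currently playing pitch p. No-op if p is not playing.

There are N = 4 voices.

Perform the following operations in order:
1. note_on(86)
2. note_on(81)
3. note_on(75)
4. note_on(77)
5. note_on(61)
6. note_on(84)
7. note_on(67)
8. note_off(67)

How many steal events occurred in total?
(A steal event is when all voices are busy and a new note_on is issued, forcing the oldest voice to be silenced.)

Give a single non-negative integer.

Answer: 3

Derivation:
Op 1: note_on(86): voice 0 is free -> assigned | voices=[86 - - -]
Op 2: note_on(81): voice 1 is free -> assigned | voices=[86 81 - -]
Op 3: note_on(75): voice 2 is free -> assigned | voices=[86 81 75 -]
Op 4: note_on(77): voice 3 is free -> assigned | voices=[86 81 75 77]
Op 5: note_on(61): all voices busy, STEAL voice 0 (pitch 86, oldest) -> assign | voices=[61 81 75 77]
Op 6: note_on(84): all voices busy, STEAL voice 1 (pitch 81, oldest) -> assign | voices=[61 84 75 77]
Op 7: note_on(67): all voices busy, STEAL voice 2 (pitch 75, oldest) -> assign | voices=[61 84 67 77]
Op 8: note_off(67): free voice 2 | voices=[61 84 - 77]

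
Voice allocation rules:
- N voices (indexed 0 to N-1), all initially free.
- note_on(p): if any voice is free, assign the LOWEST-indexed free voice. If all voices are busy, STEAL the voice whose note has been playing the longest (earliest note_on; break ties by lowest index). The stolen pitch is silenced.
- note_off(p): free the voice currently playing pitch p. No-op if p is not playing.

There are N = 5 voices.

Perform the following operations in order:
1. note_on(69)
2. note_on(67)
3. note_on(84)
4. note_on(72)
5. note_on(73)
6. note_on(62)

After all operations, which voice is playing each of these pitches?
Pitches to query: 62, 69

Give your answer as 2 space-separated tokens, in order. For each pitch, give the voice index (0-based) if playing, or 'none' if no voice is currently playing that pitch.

Op 1: note_on(69): voice 0 is free -> assigned | voices=[69 - - - -]
Op 2: note_on(67): voice 1 is free -> assigned | voices=[69 67 - - -]
Op 3: note_on(84): voice 2 is free -> assigned | voices=[69 67 84 - -]
Op 4: note_on(72): voice 3 is free -> assigned | voices=[69 67 84 72 -]
Op 5: note_on(73): voice 4 is free -> assigned | voices=[69 67 84 72 73]
Op 6: note_on(62): all voices busy, STEAL voice 0 (pitch 69, oldest) -> assign | voices=[62 67 84 72 73]

Answer: 0 none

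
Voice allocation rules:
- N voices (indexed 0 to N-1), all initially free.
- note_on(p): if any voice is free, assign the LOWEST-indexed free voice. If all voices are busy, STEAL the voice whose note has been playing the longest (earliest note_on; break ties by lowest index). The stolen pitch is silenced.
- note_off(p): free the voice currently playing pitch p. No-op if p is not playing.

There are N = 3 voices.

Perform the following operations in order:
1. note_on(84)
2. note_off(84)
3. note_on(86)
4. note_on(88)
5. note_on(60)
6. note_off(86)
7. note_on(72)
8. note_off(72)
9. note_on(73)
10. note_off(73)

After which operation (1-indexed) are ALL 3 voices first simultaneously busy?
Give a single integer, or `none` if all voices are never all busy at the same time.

Answer: 5

Derivation:
Op 1: note_on(84): voice 0 is free -> assigned | voices=[84 - -]
Op 2: note_off(84): free voice 0 | voices=[- - -]
Op 3: note_on(86): voice 0 is free -> assigned | voices=[86 - -]
Op 4: note_on(88): voice 1 is free -> assigned | voices=[86 88 -]
Op 5: note_on(60): voice 2 is free -> assigned | voices=[86 88 60]
Op 6: note_off(86): free voice 0 | voices=[- 88 60]
Op 7: note_on(72): voice 0 is free -> assigned | voices=[72 88 60]
Op 8: note_off(72): free voice 0 | voices=[- 88 60]
Op 9: note_on(73): voice 0 is free -> assigned | voices=[73 88 60]
Op 10: note_off(73): free voice 0 | voices=[- 88 60]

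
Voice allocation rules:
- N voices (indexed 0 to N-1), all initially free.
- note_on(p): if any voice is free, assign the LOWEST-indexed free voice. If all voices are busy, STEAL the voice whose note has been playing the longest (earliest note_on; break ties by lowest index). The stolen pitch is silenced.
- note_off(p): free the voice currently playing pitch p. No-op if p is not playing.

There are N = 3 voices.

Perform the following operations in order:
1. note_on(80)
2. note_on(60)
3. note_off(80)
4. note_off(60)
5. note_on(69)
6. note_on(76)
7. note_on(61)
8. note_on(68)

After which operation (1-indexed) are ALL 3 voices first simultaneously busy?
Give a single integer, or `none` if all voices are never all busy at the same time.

Op 1: note_on(80): voice 0 is free -> assigned | voices=[80 - -]
Op 2: note_on(60): voice 1 is free -> assigned | voices=[80 60 -]
Op 3: note_off(80): free voice 0 | voices=[- 60 -]
Op 4: note_off(60): free voice 1 | voices=[- - -]
Op 5: note_on(69): voice 0 is free -> assigned | voices=[69 - -]
Op 6: note_on(76): voice 1 is free -> assigned | voices=[69 76 -]
Op 7: note_on(61): voice 2 is free -> assigned | voices=[69 76 61]
Op 8: note_on(68): all voices busy, STEAL voice 0 (pitch 69, oldest) -> assign | voices=[68 76 61]

Answer: 7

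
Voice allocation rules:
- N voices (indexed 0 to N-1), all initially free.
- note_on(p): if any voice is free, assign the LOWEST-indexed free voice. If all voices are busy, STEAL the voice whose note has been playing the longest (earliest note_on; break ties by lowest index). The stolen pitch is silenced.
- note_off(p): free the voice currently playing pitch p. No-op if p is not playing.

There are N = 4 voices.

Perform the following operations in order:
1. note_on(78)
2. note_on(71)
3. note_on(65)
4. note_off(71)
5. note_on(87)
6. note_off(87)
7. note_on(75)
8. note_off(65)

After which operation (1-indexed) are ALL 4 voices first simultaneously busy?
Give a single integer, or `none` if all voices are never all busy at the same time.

Answer: none

Derivation:
Op 1: note_on(78): voice 0 is free -> assigned | voices=[78 - - -]
Op 2: note_on(71): voice 1 is free -> assigned | voices=[78 71 - -]
Op 3: note_on(65): voice 2 is free -> assigned | voices=[78 71 65 -]
Op 4: note_off(71): free voice 1 | voices=[78 - 65 -]
Op 5: note_on(87): voice 1 is free -> assigned | voices=[78 87 65 -]
Op 6: note_off(87): free voice 1 | voices=[78 - 65 -]
Op 7: note_on(75): voice 1 is free -> assigned | voices=[78 75 65 -]
Op 8: note_off(65): free voice 2 | voices=[78 75 - -]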